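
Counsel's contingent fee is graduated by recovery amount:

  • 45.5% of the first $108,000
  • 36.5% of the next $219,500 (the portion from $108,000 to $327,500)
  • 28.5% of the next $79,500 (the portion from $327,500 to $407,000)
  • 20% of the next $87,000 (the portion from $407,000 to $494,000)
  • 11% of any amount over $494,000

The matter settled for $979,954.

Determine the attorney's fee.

First $108,000 at 45.5% = $49,140.00
Next $219,500 at 36.5% = $80,117.50
Next $79,500 at 28.5% = $22,657.50
Next $87,000 at 20% = $17,400.00
Remaining $485,954 at 11% = $53,454.94
Fee: $49,140.00 + $80,117.50 + $22,657.50 + $17,400.00 + $53,454.94 = $222,769.94

$222,769.94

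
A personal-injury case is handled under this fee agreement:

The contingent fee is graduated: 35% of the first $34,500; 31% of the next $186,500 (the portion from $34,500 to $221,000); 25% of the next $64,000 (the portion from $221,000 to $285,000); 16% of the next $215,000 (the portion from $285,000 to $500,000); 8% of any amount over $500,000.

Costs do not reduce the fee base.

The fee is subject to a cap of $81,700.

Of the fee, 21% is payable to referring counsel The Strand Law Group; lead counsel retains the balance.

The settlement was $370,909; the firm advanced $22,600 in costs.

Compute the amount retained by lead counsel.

Fee base is the gross recovery, $370,909; costs are reimbursed separately.
First $34,500 at 35% = $12,075.00
Next $186,500 at 31% = $57,815.00
Next $64,000 at 25% = $16,000.00
Remaining $85,909 at 16% = $13,745.44
Fee: $12,075.00 + $57,815.00 + $16,000.00 + $13,745.44 = $99,635.44
$99,635.44 exceeds the $81,700 cap, so the fee is capped at $81,700.00.
Referral share: 21% of $81,700.00 = $17,157.00; lead counsel retains $81,700.00 − $17,157.00 = $64,543.00.

$64,543.00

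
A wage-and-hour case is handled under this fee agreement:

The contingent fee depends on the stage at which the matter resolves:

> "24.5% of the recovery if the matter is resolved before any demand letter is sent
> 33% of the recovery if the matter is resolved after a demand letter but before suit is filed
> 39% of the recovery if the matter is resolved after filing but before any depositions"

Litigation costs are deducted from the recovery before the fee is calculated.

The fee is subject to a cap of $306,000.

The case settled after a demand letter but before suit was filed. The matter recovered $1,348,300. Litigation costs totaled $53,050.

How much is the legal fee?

Fee base (net of costs): $1,348,300 − $53,050 = $1,295,250
The matter settled after a demand letter but before suit was filed, so the 33% rate applies.
$1,295,250 × 33% = $427,432.50
$427,432.50 exceeds the $306,000 cap, so the fee is capped at $306,000.00.

$306,000.00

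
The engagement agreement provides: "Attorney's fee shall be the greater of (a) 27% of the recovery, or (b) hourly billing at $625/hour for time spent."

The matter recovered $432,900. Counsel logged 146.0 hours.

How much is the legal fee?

$116,883.00

(a) 27% of $432,900 = $116,883.00
(b) 146.0 × $625 = $91,250.00
The greater is (a): $116,883.00.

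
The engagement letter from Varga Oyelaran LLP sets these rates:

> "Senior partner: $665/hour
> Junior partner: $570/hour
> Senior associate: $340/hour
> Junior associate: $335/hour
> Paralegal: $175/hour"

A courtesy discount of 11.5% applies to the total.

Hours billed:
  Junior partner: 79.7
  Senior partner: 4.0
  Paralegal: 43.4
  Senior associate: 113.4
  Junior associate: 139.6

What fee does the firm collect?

Senior partner: 4.0 × $665 = $2,660.00
Junior partner: 79.7 × $570 = $45,429.00
Senior associate: 113.4 × $340 = $38,556.00
Junior associate: 139.6 × $335 = $46,766.00
Paralegal: 43.4 × $175 = $7,595.00
Subtotal: $141,006.00
Less 11.5% discount: −$16,215.69
Total: $141,006.00 − $16,215.69 = $124,790.31

$124,790.31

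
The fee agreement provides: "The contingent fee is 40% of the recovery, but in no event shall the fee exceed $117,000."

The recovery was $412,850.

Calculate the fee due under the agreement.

40% of $412,850 = $165,140.00
That exceeds the $117,000 cap, so the fee is capped at $117,000.

$117,000.00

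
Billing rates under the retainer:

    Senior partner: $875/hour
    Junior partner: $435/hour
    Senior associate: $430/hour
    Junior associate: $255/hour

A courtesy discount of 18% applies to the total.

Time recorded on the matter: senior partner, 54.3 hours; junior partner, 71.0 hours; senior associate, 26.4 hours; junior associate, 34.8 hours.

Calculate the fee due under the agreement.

$80,871.27

Senior partner: 54.3 × $875 = $47,512.50
Junior partner: 71.0 × $435 = $30,885.00
Senior associate: 26.4 × $430 = $11,352.00
Junior associate: 34.8 × $255 = $8,874.00
Subtotal: $98,623.50
Less 18% discount: −$17,752.23
Total: $98,623.50 − $17,752.23 = $80,871.27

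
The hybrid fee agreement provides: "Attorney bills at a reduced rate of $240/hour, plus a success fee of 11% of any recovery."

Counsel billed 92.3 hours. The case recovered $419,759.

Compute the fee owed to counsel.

$68,325.49

Hourly: 92.3 × $240 = $22,152.00
Success fee: 11% of $419,759 = $46,173.49
Total: $22,152.00 + $46,173.49 = $68,325.49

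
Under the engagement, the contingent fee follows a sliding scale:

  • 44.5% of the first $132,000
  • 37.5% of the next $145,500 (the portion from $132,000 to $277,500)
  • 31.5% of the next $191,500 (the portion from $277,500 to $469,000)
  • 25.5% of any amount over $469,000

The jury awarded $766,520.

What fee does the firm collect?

$249,492.60

First $132,000 at 44.5% = $58,740.00
Next $145,500 at 37.5% = $54,562.50
Next $191,500 at 31.5% = $60,322.50
Remaining $297,520 at 25.5% = $75,867.60
Fee: $58,740.00 + $54,562.50 + $60,322.50 + $75,867.60 = $249,492.60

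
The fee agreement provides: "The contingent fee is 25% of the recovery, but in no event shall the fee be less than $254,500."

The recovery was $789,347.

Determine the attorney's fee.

$254,500.00

25% of $789,347 = $197,336.75
That is below the $254,500 minimum, so the minimum applies.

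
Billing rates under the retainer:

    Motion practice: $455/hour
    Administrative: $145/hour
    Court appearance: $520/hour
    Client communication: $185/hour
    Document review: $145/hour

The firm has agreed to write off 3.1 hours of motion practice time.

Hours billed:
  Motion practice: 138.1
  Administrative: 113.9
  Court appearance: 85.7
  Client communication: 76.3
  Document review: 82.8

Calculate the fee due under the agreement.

$148,626.00

Motion practice: 138.1 × $455 = $62,835.50
Administrative: 113.9 × $145 = $16,515.50
Court appearance: 85.7 × $520 = $44,564.00
Client communication: 76.3 × $185 = $14,115.50
Document review: 82.8 × $145 = $12,006.00
Subtotal: $150,036.50
Write-off: 3.1 × $455 = $1,410.50
Total: $150,036.50 − $1,410.50 = $148,626.00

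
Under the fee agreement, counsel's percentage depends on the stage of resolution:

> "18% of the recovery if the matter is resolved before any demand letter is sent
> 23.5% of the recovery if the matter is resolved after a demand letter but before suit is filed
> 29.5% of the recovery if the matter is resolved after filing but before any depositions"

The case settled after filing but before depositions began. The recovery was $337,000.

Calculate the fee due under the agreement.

The matter settled after filing but before depositions began, so the 29.5% rate applies.
$337,000 × 29.5% = $99,415.00

$99,415.00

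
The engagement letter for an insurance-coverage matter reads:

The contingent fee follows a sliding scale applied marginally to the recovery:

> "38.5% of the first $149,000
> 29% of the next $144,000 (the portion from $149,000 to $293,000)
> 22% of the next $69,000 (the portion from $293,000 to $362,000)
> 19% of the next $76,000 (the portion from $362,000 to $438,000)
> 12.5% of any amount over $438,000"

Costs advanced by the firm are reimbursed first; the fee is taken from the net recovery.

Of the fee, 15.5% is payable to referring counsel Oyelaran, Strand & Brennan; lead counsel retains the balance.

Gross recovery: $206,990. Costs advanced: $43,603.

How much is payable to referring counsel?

Fee base (net of costs): $206,990 − $43,603 = $163,387
First $149,000 at 38.5% = $57,365.00
Remaining $14,387 at 29% = $4,172.23
Fee: $57,365.00 + $4,172.23 = $61,537.23
Referral share: 15.5% of $61,537.23 = $9,538.27; lead counsel retains $61,537.23 − $9,538.27 = $51,998.96.

$9,538.27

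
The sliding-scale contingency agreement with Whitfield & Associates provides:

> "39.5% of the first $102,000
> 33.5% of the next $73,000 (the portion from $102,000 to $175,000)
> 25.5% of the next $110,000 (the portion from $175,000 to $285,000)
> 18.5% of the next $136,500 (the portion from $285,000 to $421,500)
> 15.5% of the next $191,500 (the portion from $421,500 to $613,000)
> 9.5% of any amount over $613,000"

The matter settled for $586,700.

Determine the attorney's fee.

$143,653.50

First $102,000 at 39.5% = $40,290.00
Next $73,000 at 33.5% = $24,455.00
Next $110,000 at 25.5% = $28,050.00
Next $136,500 at 18.5% = $25,252.50
Remaining $165,200 at 15.5% = $25,606.00
Fee: $40,290.00 + $24,455.00 + $28,050.00 + $25,252.50 + $25,606.00 = $143,653.50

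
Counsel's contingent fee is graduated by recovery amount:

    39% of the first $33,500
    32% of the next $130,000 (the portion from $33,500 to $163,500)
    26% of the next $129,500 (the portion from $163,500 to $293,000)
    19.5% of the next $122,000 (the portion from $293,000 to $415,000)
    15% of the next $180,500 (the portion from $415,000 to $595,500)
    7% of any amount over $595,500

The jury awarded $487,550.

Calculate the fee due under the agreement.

First $33,500 at 39% = $13,065.00
Next $130,000 at 32% = $41,600.00
Next $129,500 at 26% = $33,670.00
Next $122,000 at 19.5% = $23,790.00
Remaining $72,550 at 15% = $10,882.50
Fee: $13,065.00 + $41,600.00 + $33,670.00 + $23,790.00 + $10,882.50 = $123,007.50

$123,007.50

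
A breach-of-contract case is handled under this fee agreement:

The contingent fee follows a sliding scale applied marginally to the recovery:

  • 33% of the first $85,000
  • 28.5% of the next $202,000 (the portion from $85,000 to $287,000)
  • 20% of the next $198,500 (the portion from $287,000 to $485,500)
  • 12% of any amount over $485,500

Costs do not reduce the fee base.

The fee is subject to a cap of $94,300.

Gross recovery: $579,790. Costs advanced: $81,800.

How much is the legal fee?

$94,300.00

Fee base is the gross recovery, $579,790; costs are reimbursed separately.
First $85,000 at 33% = $28,050.00
Next $202,000 at 28.5% = $57,570.00
Next $198,500 at 20% = $39,700.00
Remaining $94,290 at 12% = $11,314.80
Fee: $28,050.00 + $57,570.00 + $39,700.00 + $11,314.80 = $136,634.80
$136,634.80 exceeds the $94,300 cap, so the fee is capped at $94,300.00.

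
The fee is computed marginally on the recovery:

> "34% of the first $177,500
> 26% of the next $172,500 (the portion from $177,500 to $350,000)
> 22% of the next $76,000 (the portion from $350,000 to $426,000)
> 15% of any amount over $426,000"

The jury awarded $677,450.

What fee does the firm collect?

$159,637.50

First $177,500 at 34% = $60,350.00
Next $172,500 at 26% = $44,850.00
Next $76,000 at 22% = $16,720.00
Remaining $251,450 at 15% = $37,717.50
Fee: $60,350.00 + $44,850.00 + $16,720.00 + $37,717.50 = $159,637.50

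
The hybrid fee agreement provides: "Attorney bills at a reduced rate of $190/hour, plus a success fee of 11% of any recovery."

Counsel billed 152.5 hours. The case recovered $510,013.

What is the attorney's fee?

$85,076.43

Hourly: 152.5 × $190 = $28,975.00
Success fee: 11% of $510,013 = $56,101.43
Total: $28,975.00 + $56,101.43 = $85,076.43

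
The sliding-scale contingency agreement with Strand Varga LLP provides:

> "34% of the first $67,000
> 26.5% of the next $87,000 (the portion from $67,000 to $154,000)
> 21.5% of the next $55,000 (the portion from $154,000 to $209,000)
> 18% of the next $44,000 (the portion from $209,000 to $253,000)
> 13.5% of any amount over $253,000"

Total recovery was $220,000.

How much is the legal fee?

$59,640.00

First $67,000 at 34% = $22,780.00
Next $87,000 at 26.5% = $23,055.00
Next $55,000 at 21.5% = $11,825.00
Remaining $11,000 at 18% = $1,980.00
Fee: $22,780.00 + $23,055.00 + $11,825.00 + $1,980.00 = $59,640.00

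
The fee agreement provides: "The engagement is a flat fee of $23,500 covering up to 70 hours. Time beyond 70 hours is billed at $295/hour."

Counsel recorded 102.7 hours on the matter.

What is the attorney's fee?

$33,146.50

Flat fee: $23,500.00
Excess hours: 102.7 − 70 = 32.7
Overrun: 32.7 × $295 = $9,646.50
Total: $23,500.00 + $9,646.50 = $33,146.50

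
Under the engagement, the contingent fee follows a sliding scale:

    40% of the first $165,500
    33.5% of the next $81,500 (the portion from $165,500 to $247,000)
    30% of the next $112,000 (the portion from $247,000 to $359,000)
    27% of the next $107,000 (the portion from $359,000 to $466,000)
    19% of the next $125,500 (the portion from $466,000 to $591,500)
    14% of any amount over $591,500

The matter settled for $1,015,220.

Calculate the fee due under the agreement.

First $165,500 at 40% = $66,200.00
Next $81,500 at 33.5% = $27,302.50
Next $112,000 at 30% = $33,600.00
Next $107,000 at 27% = $28,890.00
Next $125,500 at 19% = $23,845.00
Remaining $423,720 at 14% = $59,320.80
Fee: $66,200.00 + $27,302.50 + $33,600.00 + $28,890.00 + $23,845.00 + $59,320.80 = $239,158.30

$239,158.30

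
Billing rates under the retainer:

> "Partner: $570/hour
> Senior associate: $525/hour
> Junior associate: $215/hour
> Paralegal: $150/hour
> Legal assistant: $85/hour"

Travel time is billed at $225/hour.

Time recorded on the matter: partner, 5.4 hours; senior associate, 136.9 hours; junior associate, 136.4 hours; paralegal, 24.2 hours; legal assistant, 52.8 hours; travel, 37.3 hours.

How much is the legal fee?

Partner: 5.4 × $570 = $3,078.00
Senior associate: 136.9 × $525 = $71,872.50
Junior associate: 136.4 × $215 = $29,326.00
Paralegal: 24.2 × $150 = $3,630.00
Legal assistant: 52.8 × $85 = $4,488.00
Subtotal: $3,078.00 + $71,872.50 + $29,326.00 + $3,630.00 + $4,488.00 = $112,394.50
Travel: 37.3 × $225 = $8,392.50
Total: $112,394.50 + $8,392.50 = $120,787.00

$120,787.00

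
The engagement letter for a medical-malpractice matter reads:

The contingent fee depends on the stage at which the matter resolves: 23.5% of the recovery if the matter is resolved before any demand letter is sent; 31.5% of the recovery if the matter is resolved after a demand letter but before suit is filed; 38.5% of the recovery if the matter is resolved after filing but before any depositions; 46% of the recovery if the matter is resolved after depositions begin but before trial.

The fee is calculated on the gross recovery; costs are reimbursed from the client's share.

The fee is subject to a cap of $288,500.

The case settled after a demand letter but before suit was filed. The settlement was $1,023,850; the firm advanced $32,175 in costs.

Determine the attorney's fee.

Fee base is the gross recovery, $1,023,850; costs are reimbursed separately.
The matter settled after a demand letter but before suit was filed, so the 31.5% rate applies.
$1,023,850 × 31.5% = $322,512.75
$322,512.75 exceeds the $288,500 cap, so the fee is capped at $288,500.00.

$288,500.00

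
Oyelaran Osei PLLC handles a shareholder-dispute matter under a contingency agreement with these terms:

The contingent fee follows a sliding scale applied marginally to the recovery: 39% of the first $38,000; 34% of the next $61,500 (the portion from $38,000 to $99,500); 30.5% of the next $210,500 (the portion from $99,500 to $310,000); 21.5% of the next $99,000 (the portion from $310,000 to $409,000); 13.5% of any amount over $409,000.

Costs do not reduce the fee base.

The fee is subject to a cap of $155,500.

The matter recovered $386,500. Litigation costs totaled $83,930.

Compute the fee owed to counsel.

Fee base is the gross recovery, $386,500; costs are reimbursed separately.
First $38,000 at 39% = $14,820.00
Next $61,500 at 34% = $20,910.00
Next $210,500 at 30.5% = $64,202.50
Remaining $76,500 at 21.5% = $16,447.50
Fee: $14,820.00 + $20,910.00 + $64,202.50 + $16,447.50 = $116,380.00
$116,380.00 is under the $155,500 cap.

$116,380.00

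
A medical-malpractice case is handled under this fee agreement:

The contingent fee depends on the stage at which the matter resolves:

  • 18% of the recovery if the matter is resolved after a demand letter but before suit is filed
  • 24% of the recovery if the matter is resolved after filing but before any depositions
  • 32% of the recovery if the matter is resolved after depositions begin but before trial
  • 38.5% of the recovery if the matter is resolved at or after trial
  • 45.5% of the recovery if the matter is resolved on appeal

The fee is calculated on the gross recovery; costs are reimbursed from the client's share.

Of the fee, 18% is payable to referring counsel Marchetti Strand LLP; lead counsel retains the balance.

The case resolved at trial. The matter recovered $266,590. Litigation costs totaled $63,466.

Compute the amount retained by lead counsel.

$84,162.46

Fee base is the gross recovery, $266,590; costs are reimbursed separately.
The matter resolved at trial, so the 38.5% rate applies.
$266,590 × 38.5% = $102,637.15
Referral share: 18% of $102,637.15 = $18,474.69; lead counsel retains $102,637.15 − $18,474.69 = $84,162.46.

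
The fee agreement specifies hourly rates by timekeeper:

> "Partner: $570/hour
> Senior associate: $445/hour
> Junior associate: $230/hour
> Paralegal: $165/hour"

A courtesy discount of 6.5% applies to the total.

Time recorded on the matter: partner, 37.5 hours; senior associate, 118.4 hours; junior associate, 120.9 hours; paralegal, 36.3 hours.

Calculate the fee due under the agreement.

Partner: 37.5 × $570 = $21,375.00
Senior associate: 118.4 × $445 = $52,688.00
Junior associate: 120.9 × $230 = $27,807.00
Paralegal: 36.3 × $165 = $5,989.50
Subtotal: $107,859.50
Less 6.5% discount: −$7,010.87
Total: $107,859.50 − $7,010.87 = $100,848.63

$100,848.63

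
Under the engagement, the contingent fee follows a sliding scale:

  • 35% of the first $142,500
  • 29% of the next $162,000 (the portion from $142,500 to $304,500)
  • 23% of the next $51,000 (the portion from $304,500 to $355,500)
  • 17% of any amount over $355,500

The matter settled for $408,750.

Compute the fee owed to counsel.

$117,637.50

First $142,500 at 35% = $49,875.00
Next $162,000 at 29% = $46,980.00
Next $51,000 at 23% = $11,730.00
Remaining $53,250 at 17% = $9,052.50
Fee: $49,875.00 + $46,980.00 + $11,730.00 + $9,052.50 = $117,637.50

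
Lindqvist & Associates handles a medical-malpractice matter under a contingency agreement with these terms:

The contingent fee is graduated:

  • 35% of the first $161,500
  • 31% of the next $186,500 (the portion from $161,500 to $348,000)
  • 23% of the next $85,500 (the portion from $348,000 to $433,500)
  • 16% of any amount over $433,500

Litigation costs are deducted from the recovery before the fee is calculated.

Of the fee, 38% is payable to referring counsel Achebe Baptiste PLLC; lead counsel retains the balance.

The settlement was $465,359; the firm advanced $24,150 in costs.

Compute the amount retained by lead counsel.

Fee base (net of costs): $465,359 − $24,150 = $441,209
First $161,500 at 35% = $56,525.00
Next $186,500 at 31% = $57,815.00
Next $85,500 at 23% = $19,665.00
Remaining $7,709 at 16% = $1,233.44
Fee: $56,525.00 + $57,815.00 + $19,665.00 + $1,233.44 = $135,238.44
Referral share: 38% of $135,238.44 = $51,390.61; lead counsel retains $135,238.44 − $51,390.61 = $83,847.83.

$83,847.83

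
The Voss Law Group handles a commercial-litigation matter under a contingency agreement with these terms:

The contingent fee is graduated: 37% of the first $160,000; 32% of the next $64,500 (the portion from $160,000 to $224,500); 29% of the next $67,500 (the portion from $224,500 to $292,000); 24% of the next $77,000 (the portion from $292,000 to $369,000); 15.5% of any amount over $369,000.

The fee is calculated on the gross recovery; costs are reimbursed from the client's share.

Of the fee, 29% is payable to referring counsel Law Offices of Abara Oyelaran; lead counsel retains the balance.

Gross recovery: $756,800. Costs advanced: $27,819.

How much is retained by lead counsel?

$126,382.84

Fee base is the gross recovery, $756,800; costs are reimbursed separately.
First $160,000 at 37% = $59,200.00
Next $64,500 at 32% = $20,640.00
Next $67,500 at 29% = $19,575.00
Next $77,000 at 24% = $18,480.00
Remaining $387,800 at 15.5% = $60,109.00
Fee: $59,200.00 + $20,640.00 + $19,575.00 + $18,480.00 + $60,109.00 = $178,004.00
Referral share: 29% of $178,004.00 = $51,621.16; lead counsel retains $178,004.00 − $51,621.16 = $126,382.84.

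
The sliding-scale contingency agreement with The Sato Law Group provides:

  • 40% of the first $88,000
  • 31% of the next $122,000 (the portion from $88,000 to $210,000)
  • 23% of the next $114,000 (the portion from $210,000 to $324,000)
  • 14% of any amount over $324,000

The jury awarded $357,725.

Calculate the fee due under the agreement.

$103,961.50

First $88,000 at 40% = $35,200.00
Next $122,000 at 31% = $37,820.00
Next $114,000 at 23% = $26,220.00
Remaining $33,725 at 14% = $4,721.50
Fee: $35,200.00 + $37,820.00 + $26,220.00 + $4,721.50 = $103,961.50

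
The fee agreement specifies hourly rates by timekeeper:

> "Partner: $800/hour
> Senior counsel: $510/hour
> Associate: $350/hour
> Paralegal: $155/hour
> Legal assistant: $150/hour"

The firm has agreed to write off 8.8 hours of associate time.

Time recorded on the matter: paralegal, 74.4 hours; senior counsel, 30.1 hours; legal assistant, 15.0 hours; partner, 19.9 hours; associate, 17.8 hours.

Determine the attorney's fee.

$48,203.00

Partner: 19.9 × $800 = $15,920.00
Senior counsel: 30.1 × $510 = $15,351.00
Associate: 17.8 × $350 = $6,230.00
Paralegal: 74.4 × $155 = $11,532.00
Legal assistant: 15.0 × $150 = $2,250.00
Subtotal: $51,283.00
Write-off: 8.8 × $350 = $3,080.00
Total: $51,283.00 − $3,080.00 = $48,203.00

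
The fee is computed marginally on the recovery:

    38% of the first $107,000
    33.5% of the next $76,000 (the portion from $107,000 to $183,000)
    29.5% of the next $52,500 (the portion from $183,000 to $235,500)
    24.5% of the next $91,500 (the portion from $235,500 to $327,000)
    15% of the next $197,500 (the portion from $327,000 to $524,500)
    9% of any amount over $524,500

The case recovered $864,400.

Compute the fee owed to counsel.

First $107,000 at 38% = $40,660.00
Next $76,000 at 33.5% = $25,460.00
Next $52,500 at 29.5% = $15,487.50
Next $91,500 at 24.5% = $22,417.50
Next $197,500 at 15% = $29,625.00
Remaining $339,900 at 9% = $30,591.00
Fee: $40,660.00 + $25,460.00 + $15,487.50 + $22,417.50 + $29,625.00 + $30,591.00 = $164,241.00

$164,241.00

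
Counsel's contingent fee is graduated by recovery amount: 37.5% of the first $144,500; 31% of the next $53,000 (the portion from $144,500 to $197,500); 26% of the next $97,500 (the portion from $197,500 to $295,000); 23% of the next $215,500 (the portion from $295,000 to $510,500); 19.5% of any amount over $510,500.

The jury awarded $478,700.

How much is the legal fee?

$138,218.50

First $144,500 at 37.5% = $54,187.50
Next $53,000 at 31% = $16,430.00
Next $97,500 at 26% = $25,350.00
Remaining $183,700 at 23% = $42,251.00
Fee: $54,187.50 + $16,430.00 + $25,350.00 + $42,251.00 = $138,218.50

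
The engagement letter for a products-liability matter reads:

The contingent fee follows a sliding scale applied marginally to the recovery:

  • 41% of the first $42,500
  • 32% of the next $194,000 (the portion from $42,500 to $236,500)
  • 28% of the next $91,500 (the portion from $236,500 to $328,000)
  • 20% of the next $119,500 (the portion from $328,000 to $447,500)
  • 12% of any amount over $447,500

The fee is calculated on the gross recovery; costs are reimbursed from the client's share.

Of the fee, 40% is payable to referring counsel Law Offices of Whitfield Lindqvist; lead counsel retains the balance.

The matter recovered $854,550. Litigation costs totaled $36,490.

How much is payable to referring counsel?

$71,148.40

Fee base is the gross recovery, $854,550; costs are reimbursed separately.
First $42,500 at 41% = $17,425.00
Next $194,000 at 32% = $62,080.00
Next $91,500 at 28% = $25,620.00
Next $119,500 at 20% = $23,900.00
Remaining $407,050 at 12% = $48,846.00
Fee: $17,425.00 + $62,080.00 + $25,620.00 + $23,900.00 + $48,846.00 = $177,871.00
Referral share: 40% of $177,871.00 = $71,148.40; lead counsel retains $177,871.00 − $71,148.40 = $106,722.60.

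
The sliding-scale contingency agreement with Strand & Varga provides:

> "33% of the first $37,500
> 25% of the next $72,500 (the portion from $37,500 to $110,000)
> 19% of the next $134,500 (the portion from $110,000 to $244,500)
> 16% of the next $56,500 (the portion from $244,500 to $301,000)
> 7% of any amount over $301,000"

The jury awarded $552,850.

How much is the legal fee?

$82,724.50

First $37,500 at 33% = $12,375.00
Next $72,500 at 25% = $18,125.00
Next $134,500 at 19% = $25,555.00
Next $56,500 at 16% = $9,040.00
Remaining $251,850 at 7% = $17,629.50
Fee: $12,375.00 + $18,125.00 + $25,555.00 + $9,040.00 + $17,629.50 = $82,724.50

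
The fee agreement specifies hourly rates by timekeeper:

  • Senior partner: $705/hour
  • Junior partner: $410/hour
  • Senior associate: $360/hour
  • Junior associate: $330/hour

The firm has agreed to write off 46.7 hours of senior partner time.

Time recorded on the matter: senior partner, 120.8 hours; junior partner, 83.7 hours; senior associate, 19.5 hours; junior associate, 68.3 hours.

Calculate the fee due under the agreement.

$116,116.50

Senior partner: 120.8 × $705 = $85,164.00
Junior partner: 83.7 × $410 = $34,317.00
Senior associate: 19.5 × $360 = $7,020.00
Junior associate: 68.3 × $330 = $22,539.00
Subtotal: $149,040.00
Write-off: 46.7 × $705 = $32,923.50
Total: $149,040.00 − $32,923.50 = $116,116.50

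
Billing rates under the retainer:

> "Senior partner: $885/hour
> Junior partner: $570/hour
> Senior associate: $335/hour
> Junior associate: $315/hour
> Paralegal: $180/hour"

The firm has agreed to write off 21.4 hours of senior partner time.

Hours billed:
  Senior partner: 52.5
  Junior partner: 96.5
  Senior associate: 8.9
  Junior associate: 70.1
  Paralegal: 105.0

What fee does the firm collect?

Senior partner: 52.5 × $885 = $46,462.50
Junior partner: 96.5 × $570 = $55,005.00
Senior associate: 8.9 × $335 = $2,981.50
Junior associate: 70.1 × $315 = $22,081.50
Paralegal: 105.0 × $180 = $18,900.00
Subtotal: $145,430.50
Write-off: 21.4 × $885 = $18,939.00
Total: $145,430.50 − $18,939.00 = $126,491.50

$126,491.50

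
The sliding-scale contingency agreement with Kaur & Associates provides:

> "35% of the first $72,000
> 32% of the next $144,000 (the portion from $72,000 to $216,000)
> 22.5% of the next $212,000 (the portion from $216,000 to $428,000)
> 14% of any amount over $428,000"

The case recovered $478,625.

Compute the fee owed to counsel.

First $72,000 at 35% = $25,200.00
Next $144,000 at 32% = $46,080.00
Next $212,000 at 22.5% = $47,700.00
Remaining $50,625 at 14% = $7,087.50
Fee: $25,200.00 + $46,080.00 + $47,700.00 + $7,087.50 = $126,067.50

$126,067.50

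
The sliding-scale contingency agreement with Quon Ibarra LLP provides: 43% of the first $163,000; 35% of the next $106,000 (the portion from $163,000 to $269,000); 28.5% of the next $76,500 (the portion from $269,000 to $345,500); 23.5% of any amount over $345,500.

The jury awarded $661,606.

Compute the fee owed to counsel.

First $163,000 at 43% = $70,090.00
Next $106,000 at 35% = $37,100.00
Next $76,500 at 28.5% = $21,802.50
Remaining $316,106 at 23.5% = $74,284.91
Fee: $70,090.00 + $37,100.00 + $21,802.50 + $74,284.91 = $203,277.41

$203,277.41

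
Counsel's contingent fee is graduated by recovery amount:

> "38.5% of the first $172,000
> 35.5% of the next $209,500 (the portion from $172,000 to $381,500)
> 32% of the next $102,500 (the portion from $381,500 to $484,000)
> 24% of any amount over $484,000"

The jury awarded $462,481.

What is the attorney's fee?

$166,506.42

First $172,000 at 38.5% = $66,220.00
Next $209,500 at 35.5% = $74,372.50
Remaining $80,981 at 32% = $25,913.92
Fee: $66,220.00 + $74,372.50 + $25,913.92 = $166,506.42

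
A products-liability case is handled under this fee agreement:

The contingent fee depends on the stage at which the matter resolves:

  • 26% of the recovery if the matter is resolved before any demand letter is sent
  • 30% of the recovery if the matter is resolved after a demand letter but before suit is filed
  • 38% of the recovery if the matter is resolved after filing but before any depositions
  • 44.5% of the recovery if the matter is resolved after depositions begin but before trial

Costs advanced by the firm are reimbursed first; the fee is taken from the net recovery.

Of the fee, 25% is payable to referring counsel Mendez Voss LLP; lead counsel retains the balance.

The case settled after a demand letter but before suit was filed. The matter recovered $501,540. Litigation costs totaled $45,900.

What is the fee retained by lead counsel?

Fee base (net of costs): $501,540 − $45,900 = $455,640
The matter settled after a demand letter but before suit was filed, so the 30% rate applies.
$455,640 × 30% = $136,692.00
Referral share: 25% of $136,692.00 = $34,173.00; lead counsel retains $136,692.00 − $34,173.00 = $102,519.00.

$102,519.00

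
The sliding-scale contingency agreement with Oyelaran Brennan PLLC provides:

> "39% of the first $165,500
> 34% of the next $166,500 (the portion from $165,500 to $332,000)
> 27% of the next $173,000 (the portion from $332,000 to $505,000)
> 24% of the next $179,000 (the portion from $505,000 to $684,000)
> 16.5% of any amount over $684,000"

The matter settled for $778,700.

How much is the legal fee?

First $165,500 at 39% = $64,545.00
Next $166,500 at 34% = $56,610.00
Next $173,000 at 27% = $46,710.00
Next $179,000 at 24% = $42,960.00
Remaining $94,700 at 16.5% = $15,625.50
Fee: $64,545.00 + $56,610.00 + $46,710.00 + $42,960.00 + $15,625.50 = $226,450.50

$226,450.50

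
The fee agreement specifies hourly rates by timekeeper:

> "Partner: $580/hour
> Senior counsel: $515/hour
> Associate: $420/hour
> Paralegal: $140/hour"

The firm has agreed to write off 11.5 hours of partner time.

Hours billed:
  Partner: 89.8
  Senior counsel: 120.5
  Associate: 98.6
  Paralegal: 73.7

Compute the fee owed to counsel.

Partner: 89.8 × $580 = $52,084.00
Senior counsel: 120.5 × $515 = $62,057.50
Associate: 98.6 × $420 = $41,412.00
Paralegal: 73.7 × $140 = $10,318.00
Subtotal: $165,871.50
Write-off: 11.5 × $580 = $6,670.00
Total: $165,871.50 − $6,670.00 = $159,201.50

$159,201.50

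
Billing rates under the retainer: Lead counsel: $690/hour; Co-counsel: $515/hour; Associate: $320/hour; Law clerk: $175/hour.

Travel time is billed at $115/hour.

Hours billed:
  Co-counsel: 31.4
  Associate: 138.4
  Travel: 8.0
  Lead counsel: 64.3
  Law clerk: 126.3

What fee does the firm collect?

$127,848.50

Lead counsel: 64.3 × $690 = $44,367.00
Co-counsel: 31.4 × $515 = $16,171.00
Associate: 138.4 × $320 = $44,288.00
Law clerk: 126.3 × $175 = $22,102.50
Subtotal: $44,367.00 + $16,171.00 + $44,288.00 + $22,102.50 = $126,928.50
Travel: 8.0 × $115 = $920.00
Total: $126,928.50 + $920.00 = $127,848.50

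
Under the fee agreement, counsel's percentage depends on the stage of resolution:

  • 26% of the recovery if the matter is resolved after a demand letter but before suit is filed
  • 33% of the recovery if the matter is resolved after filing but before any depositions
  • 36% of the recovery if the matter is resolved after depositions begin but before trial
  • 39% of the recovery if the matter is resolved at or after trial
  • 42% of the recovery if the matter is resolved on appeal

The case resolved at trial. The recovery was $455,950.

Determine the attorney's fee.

$177,820.50

The matter resolved at trial, so the 39% rate applies.
$455,950 × 39% = $177,820.50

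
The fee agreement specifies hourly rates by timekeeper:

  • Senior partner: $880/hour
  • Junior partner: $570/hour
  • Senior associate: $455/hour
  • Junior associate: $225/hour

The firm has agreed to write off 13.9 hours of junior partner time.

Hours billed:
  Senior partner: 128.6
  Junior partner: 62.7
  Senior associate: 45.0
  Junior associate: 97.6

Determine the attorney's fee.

Senior partner: 128.6 × $880 = $113,168.00
Junior partner: 62.7 × $570 = $35,739.00
Senior associate: 45.0 × $455 = $20,475.00
Junior associate: 97.6 × $225 = $21,960.00
Subtotal: $191,342.00
Write-off: 13.9 × $570 = $7,923.00
Total: $191,342.00 − $7,923.00 = $183,419.00

$183,419.00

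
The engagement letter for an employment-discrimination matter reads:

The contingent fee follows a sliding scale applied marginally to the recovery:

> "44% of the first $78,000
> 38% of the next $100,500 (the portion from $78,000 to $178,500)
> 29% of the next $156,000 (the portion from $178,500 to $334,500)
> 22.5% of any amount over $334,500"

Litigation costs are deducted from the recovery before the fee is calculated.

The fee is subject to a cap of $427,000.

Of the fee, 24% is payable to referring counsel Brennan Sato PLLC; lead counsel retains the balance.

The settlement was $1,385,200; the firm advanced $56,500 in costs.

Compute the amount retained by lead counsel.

$259,498.20

Fee base (net of costs): $1,385,200 − $56,500 = $1,328,700
First $78,000 at 44% = $34,320.00
Next $100,500 at 38% = $38,190.00
Next $156,000 at 29% = $45,240.00
Remaining $994,200 at 22.5% = $223,695.00
Fee: $34,320.00 + $38,190.00 + $45,240.00 + $223,695.00 = $341,445.00
$341,445.00 is under the $427,000 cap.
Referral share: 24% of $341,445.00 = $81,946.80; lead counsel retains $341,445.00 − $81,946.80 = $259,498.20.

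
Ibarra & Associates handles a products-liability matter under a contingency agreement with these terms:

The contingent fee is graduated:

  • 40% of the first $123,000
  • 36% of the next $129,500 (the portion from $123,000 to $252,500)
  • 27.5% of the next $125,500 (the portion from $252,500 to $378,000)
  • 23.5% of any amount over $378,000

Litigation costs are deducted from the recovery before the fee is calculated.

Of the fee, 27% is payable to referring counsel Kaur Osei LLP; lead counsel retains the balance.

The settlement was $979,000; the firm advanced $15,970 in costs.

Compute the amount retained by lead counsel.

$195,504.62

Fee base (net of costs): $979,000 − $15,970 = $963,030
First $123,000 at 40% = $49,200.00
Next $129,500 at 36% = $46,620.00
Next $125,500 at 27.5% = $34,512.50
Remaining $585,030 at 23.5% = $137,482.05
Fee: $49,200.00 + $46,620.00 + $34,512.50 + $137,482.05 = $267,814.55
Referral share: 27% of $267,814.55 = $72,309.93; lead counsel retains $267,814.55 − $72,309.93 = $195,504.62.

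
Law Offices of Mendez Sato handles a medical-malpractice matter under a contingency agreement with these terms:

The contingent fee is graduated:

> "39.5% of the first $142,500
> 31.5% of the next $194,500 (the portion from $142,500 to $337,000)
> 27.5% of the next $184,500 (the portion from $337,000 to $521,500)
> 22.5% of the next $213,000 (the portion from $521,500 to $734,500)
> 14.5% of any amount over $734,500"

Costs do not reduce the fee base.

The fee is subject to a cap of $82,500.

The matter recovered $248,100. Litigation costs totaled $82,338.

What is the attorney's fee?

$82,500.00

Fee base is the gross recovery, $248,100; costs are reimbursed separately.
First $142,500 at 39.5% = $56,287.50
Remaining $105,600 at 31.5% = $33,264.00
Fee: $56,287.50 + $33,264.00 = $89,551.50
$89,551.50 exceeds the $82,500 cap, so the fee is capped at $82,500.00.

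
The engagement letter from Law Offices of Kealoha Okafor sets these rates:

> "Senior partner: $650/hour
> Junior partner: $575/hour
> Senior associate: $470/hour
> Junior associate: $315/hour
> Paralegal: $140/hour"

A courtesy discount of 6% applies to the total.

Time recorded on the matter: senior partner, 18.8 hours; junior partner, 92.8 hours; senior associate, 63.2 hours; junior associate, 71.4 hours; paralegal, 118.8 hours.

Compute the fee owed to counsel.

Senior partner: 18.8 × $650 = $12,220.00
Junior partner: 92.8 × $575 = $53,360.00
Senior associate: 63.2 × $470 = $29,704.00
Junior associate: 71.4 × $315 = $22,491.00
Paralegal: 118.8 × $140 = $16,632.00
Subtotal: $134,407.00
Less 6% discount: −$8,064.42
Total: $134,407.00 − $8,064.42 = $126,342.58

$126,342.58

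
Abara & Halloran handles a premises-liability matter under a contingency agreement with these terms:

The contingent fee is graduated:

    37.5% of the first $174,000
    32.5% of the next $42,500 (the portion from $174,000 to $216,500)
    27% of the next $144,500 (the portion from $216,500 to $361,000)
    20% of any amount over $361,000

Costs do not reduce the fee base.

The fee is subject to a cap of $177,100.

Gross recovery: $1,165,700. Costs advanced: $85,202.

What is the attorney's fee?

Fee base is the gross recovery, $1,165,700; costs are reimbursed separately.
First $174,000 at 37.5% = $65,250.00
Next $42,500 at 32.5% = $13,812.50
Next $144,500 at 27% = $39,015.00
Remaining $804,700 at 20% = $160,940.00
Fee: $65,250.00 + $13,812.50 + $39,015.00 + $160,940.00 = $279,017.50
$279,017.50 exceeds the $177,100 cap, so the fee is capped at $177,100.00.

$177,100.00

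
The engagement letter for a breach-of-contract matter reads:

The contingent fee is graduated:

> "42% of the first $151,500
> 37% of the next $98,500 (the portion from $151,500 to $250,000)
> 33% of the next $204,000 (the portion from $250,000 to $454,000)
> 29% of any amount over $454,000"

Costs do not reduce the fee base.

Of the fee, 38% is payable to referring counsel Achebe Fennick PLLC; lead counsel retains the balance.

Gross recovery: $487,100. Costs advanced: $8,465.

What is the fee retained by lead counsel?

Fee base is the gross recovery, $487,100; costs are reimbursed separately.
First $151,500 at 42% = $63,630.00
Next $98,500 at 37% = $36,445.00
Next $204,000 at 33% = $67,320.00
Remaining $33,100 at 29% = $9,599.00
Fee: $63,630.00 + $36,445.00 + $67,320.00 + $9,599.00 = $176,994.00
Referral share: 38% of $176,994.00 = $67,257.72; lead counsel retains $176,994.00 − $67,257.72 = $109,736.28.

$109,736.28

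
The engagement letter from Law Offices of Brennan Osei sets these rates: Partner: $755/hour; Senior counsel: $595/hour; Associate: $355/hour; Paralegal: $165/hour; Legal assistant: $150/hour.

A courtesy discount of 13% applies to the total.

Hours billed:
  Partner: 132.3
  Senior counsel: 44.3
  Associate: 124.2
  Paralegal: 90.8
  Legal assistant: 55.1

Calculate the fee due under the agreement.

$168,417.21

Partner: 132.3 × $755 = $99,886.50
Senior counsel: 44.3 × $595 = $26,358.50
Associate: 124.2 × $355 = $44,091.00
Paralegal: 90.8 × $165 = $14,982.00
Legal assistant: 55.1 × $150 = $8,265.00
Subtotal: $193,583.00
Less 13% discount: −$25,165.79
Total: $193,583.00 − $25,165.79 = $168,417.21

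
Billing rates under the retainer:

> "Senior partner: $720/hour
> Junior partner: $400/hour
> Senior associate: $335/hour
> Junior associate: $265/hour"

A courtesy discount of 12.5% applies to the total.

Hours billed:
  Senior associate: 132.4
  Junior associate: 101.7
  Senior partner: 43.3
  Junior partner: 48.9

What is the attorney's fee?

$106,785.44

Senior partner: 43.3 × $720 = $31,176.00
Junior partner: 48.9 × $400 = $19,560.00
Senior associate: 132.4 × $335 = $44,354.00
Junior associate: 101.7 × $265 = $26,950.50
Subtotal: $122,040.50
Less 12.5% discount: −$15,255.06
Total: $122,040.50 − $15,255.06 = $106,785.44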